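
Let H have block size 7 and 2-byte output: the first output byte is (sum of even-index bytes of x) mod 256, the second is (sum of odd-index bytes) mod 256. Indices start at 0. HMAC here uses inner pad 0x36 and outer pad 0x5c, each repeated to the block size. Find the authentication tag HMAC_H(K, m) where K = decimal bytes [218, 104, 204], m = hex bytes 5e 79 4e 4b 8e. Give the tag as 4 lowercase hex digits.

d202

Key decimal bytes [218, 104, 204] = da 68 cc is 3 bytes ≤ B = 7; zero-pad to 7 bytes: K' = da 68 cc 00 00 00 00.
K' ⊕ ipad = ec 5e fa 36 36 36 36.  K' ⊕ opad = 86 34 90 5c 5c 5c 5c.
Inner input = (K'⊕ipad) ∥ m = ec 5e fa 36 36 36 36 ∥ 5e 79 4e 4b 8e.
Inner hash: even-index sum = 790 mod 256 = 22; odd-index sum = 516 mod 256 = 4 → 16 04.
Outer input = (K'⊕opad) ∥ inner = 86 34 90 5c 5c 5c 5c ∥ 16 04.
Outer hash (tag): even-index sum = 466 mod 256 = 210; odd-index sum = 258 mod 256 = 2 → d2 02.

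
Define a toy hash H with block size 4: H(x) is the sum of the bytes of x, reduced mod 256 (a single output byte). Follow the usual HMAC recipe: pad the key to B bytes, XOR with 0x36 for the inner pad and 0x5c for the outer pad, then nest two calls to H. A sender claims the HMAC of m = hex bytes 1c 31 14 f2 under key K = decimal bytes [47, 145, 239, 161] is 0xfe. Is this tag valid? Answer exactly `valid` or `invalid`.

Key decimal bytes [47, 145, 239, 161] = 2f 91 ef a1 is exactly B = 4 bytes: K' = 2f 91 ef a1.
K' ⊕ ipad = 19 a7 d9 97; K' ⊕ opad = 73 cd b3 fd.
Inner hash: sum = 25+167+217+151+28+49+20+242 = 899; mod 256 = 131 → 83.
Outer hash (recomputed tag): sum = 115+205+179+253+131 = 883; mod 256 = 115 → 73.
Recomputed tag = 73; claimed = fe → mismatch.

invalid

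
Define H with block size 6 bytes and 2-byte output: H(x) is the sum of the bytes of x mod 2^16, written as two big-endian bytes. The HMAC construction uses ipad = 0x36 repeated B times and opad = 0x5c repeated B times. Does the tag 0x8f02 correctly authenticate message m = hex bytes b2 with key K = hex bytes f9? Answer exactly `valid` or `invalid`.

invalid

Key hex bytes f9 is 1 byte ≤ B = 6; zero-pad to 6 bytes: K' = f9 00 00 00 00 00.
K' ⊕ ipad = cf 36 36 36 36 36; K' ⊕ opad = a5 5c 5c 5c 5c 5c.
Inner hash: sum = 207+54+54+54+54+54+178 = 655 → 02 8f.
Outer hash (recomputed tag): sum = 165+92+92+92+92+92+2+143 = 770 → 03 02.
Recomputed tag = 0302; claimed = 8f02 → mismatch.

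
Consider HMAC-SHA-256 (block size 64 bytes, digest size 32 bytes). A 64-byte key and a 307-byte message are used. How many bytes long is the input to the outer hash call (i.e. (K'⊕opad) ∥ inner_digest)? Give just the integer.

Key is 64 ≤ 64 bytes, zero-padded: |K'| = 64.
Outer input = (K'⊕opad) ∥ H(inner) → 64 + 32 = 96 bytes.

96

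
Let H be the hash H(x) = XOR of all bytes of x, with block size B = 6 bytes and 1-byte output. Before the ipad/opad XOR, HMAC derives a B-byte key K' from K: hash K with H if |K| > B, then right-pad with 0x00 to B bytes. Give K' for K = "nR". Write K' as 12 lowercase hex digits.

6e5200000000

Key "nR" = 6e 52 is 2 bytes ≤ B = 6; zero-pad to 6 bytes: K' = 6e 52 00 00 00 00.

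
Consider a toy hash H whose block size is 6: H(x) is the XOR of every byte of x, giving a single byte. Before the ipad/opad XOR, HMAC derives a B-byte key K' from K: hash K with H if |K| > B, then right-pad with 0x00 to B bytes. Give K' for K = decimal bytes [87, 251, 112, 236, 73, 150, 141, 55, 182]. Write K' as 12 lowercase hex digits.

e30000000000

|K| = 9 > B = 6, so first hash the key.
H(K): XOR 57⊕fb⊕70⊕ec⊕49⊕96⊕8d⊕37⊕b6 = e3.
Zero-pad H(K) = e3 to 6 bytes: K' = e3 00 00 00 00 00.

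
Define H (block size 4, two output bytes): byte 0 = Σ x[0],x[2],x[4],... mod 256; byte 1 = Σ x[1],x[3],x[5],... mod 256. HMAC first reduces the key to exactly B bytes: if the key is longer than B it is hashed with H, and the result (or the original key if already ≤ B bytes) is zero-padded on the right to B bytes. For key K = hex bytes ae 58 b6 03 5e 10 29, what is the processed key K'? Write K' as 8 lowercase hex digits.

eb6b0000

|K| = 7 > B = 4, so first hash the key.
H(K): even-index sum = 491 mod 256 = 235; odd-index sum = 107 mod 256 = 107 → eb 6b.
Zero-pad H(K) = eb 6b to 4 bytes: K' = eb 6b 00 00.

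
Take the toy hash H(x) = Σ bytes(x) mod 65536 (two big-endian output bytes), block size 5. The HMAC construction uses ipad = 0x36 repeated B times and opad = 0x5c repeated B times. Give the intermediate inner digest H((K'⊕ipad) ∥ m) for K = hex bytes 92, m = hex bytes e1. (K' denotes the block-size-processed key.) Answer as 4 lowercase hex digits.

Key hex bytes 92 is 1 byte ≤ B = 5; zero-pad to 5 bytes: K' = 92 00 00 00 00.
K' ⊕ ipad = a4 36 36 36 36.
Inner input = a4 36 36 36 36 ∥ e1.
Inner hash: sum = 164+54+54+54+54+225 = 605 → 02 5d.

025d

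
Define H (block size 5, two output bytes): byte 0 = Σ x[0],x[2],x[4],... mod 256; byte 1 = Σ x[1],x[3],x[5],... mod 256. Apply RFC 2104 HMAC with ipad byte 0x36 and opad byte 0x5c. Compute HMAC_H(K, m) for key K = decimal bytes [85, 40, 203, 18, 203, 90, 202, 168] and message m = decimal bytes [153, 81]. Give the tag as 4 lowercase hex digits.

Key decimal bytes [85, 40, 203, 18, 203, 90, 202, 168] = 55 28 cb 12 cb 5a ca a8 is 8 bytes > B = 5, so hash it first: H(key) = b5 3c, then zero-pad to 5 bytes: K' = b5 3c 00 00 00.
K' ⊕ ipad = 83 0a 36 36 36.  K' ⊕ opad = e9 60 5c 5c 5c.
Inner input = (K'⊕ipad) ∥ m = 83 0a 36 36 36 ∥ 99 51.
Inner hash: even-index sum = 320 mod 256 = 64; odd-index sum = 217 mod 256 = 217 → 40 d9.
Outer input = (K'⊕opad) ∥ inner = e9 60 5c 5c 5c ∥ 40 d9.
Outer hash (tag): even-index sum = 634 mod 256 = 122; odd-index sum = 252 mod 256 = 252 → 7a fc.

7afc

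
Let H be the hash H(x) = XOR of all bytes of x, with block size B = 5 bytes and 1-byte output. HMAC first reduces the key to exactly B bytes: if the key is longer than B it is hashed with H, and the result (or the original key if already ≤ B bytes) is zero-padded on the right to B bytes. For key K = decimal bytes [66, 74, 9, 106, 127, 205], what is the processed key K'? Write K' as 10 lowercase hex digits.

d900000000

|K| = 6 > B = 5, so first hash the key.
H(K): XOR 42⊕4a⊕09⊕6a⊕7f⊕cd = d9.
Zero-pad H(K) = d9 to 5 bytes: K' = d9 00 00 00 00.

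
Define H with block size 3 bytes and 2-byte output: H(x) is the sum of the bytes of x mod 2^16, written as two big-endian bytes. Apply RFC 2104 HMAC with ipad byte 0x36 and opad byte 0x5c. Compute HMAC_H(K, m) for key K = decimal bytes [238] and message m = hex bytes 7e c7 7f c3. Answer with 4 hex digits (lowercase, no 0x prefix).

Key decimal bytes [238] = ee is 1 byte ≤ B = 3; zero-pad to 3 bytes: K' = ee 00 00.
K' ⊕ ipad = d8 36 36.  K' ⊕ opad = b2 5c 5c.
Inner input = (K'⊕ipad) ∥ m = d8 36 36 ∥ 7e c7 7f c3.
Inner hash: sum = 216+54+54+126+199+127+195 = 971 → 03 cb.
Outer input = (K'⊕opad) ∥ inner = b2 5c 5c ∥ 03 cb.
Outer hash (tag): sum = 178+92+92+3+203 = 568 → 02 38.

0238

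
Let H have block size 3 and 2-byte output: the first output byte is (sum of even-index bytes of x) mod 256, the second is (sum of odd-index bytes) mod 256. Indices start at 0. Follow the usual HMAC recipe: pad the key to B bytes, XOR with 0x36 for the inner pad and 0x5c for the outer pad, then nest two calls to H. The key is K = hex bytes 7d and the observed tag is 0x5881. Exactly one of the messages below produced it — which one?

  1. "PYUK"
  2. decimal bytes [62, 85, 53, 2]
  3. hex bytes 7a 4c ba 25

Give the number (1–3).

Key hex bytes 7d is 1 byte ≤ B = 3; zero-pad to 3 bytes: K' = 7d 00 00.
K' ⊕ ipad = 4b 36 36; K' ⊕ opad = 21 5c 5c.
m1: inner = H(4b 36 36 50 59 55 4b) = 25 db; tag = H(21 5c 5c 25 db) = 5881 ← matches
m2: inner = H(4b 36 36 3e 55 35 02) = d8 a9; tag = H(21 5c 5c d8 a9) = 2634
m3: inner = H(4b 36 36 7a 4c ba 25) = f2 6a; tag = H(21 5c 5c f2 6a) = e74e

1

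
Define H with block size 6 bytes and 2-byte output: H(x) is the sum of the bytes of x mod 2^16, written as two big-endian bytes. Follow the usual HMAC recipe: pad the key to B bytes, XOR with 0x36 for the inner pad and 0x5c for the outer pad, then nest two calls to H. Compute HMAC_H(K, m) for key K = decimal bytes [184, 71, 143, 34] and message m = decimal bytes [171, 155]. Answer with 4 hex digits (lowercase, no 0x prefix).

Key decimal bytes [184, 71, 143, 34] = b8 47 8f 22 is 4 bytes ≤ B = 6; zero-pad to 6 bytes: K' = b8 47 8f 22 00 00.
K' ⊕ ipad = 8e 71 b9 14 36 36.  K' ⊕ opad = e4 1b d3 7e 5c 5c.
Inner input = (K'⊕ipad) ∥ m = 8e 71 b9 14 36 36 ∥ ab 9b.
Inner hash: sum = 142+113+185+20+54+54+171+155 = 894 → 03 7e.
Outer input = (K'⊕opad) ∥ inner = e4 1b d3 7e 5c 5c ∥ 03 7e.
Outer hash (tag): sum = 228+27+211+126+92+92+3+126 = 905 → 03 89.

0389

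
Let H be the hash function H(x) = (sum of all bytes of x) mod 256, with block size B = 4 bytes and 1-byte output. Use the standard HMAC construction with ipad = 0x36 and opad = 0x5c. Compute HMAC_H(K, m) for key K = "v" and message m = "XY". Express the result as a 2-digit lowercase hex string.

Key "v" = 76 is 1 byte ≤ B = 4; zero-pad to 4 bytes: K' = 76 00 00 00.
K' ⊕ ipad = 40 36 36 36.  K' ⊕ opad = 2a 5c 5c 5c.
Inner input = (K'⊕ipad) ∥ m = 40 36 36 36 ∥ 58 59.
Inner hash: sum = 64+54+54+54+88+89 = 403; mod 256 = 147 → 93.
Outer input = (K'⊕opad) ∥ inner = 2a 5c 5c 5c ∥ 93.
Outer hash (tag): sum = 42+92+92+92+147 = 465; mod 256 = 209 → d1.

d1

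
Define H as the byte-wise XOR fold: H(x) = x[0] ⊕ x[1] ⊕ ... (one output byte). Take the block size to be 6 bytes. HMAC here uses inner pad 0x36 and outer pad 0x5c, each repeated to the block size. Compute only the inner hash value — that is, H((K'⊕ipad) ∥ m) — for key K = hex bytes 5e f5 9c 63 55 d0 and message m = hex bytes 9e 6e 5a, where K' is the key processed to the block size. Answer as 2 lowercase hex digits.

7b

Key hex bytes 5e f5 9c 63 55 d0 is exactly B = 6 bytes: K' = 5e f5 9c 63 55 d0.
K' ⊕ ipad = 68 c3 aa 55 63 e6.
Inner input = 68 c3 aa 55 63 e6 ∥ 9e 6e 5a.
Inner hash: XOR 68⊕c3⊕aa⊕55⊕63⊕e6⊕9e⊕6e⊕5a = 7b.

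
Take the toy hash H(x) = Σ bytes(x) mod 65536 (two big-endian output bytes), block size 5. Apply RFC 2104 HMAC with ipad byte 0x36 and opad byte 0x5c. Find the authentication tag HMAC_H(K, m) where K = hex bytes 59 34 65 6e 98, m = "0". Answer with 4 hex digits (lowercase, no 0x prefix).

Key hex bytes 59 34 65 6e 98 is exactly B = 5 bytes: K' = 59 34 65 6e 98.
K' ⊕ ipad = 6f 02 53 58 ae.  K' ⊕ opad = 05 68 39 32 c4.
Inner input = (K'⊕ipad) ∥ m = 6f 02 53 58 ae ∥ 30.
Inner hash: sum = 111+2+83+88+174+48 = 506 → 01 fa.
Outer input = (K'⊕opad) ∥ inner = 05 68 39 32 c4 ∥ 01 fa.
Outer hash (tag): sum = 5+104+57+50+196+1+250 = 663 → 02 97.

0297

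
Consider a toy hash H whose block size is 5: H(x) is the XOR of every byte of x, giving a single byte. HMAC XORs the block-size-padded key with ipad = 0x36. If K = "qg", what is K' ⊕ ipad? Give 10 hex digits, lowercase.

4751363636

Key "qg" = 71 67 is 2 bytes ≤ B = 5; zero-pad to 5 bytes: K' = 71 67 00 00 00.
XOR each byte with 0x36: 71⊕36=47, 67⊕36=51, 00⊕36=36, 00⊕36=36, 00⊕36=36.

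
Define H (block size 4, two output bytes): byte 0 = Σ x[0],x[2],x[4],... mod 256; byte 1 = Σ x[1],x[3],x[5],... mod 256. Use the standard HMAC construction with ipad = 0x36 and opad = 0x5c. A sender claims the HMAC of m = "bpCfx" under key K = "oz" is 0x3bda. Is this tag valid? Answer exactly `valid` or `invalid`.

Key "oz" = 6f 7a is 2 bytes ≤ B = 4; zero-pad to 4 bytes: K' = 6f 7a 00 00.
K' ⊕ ipad = 59 4c 36 36; K' ⊕ opad = 33 26 5c 5c.
Inner hash: even-index sum = 428 mod 256 = 172; odd-index sum = 344 mod 256 = 88 → ac 58.
Outer hash (recomputed tag): even-index sum = 315 mod 256 = 59; odd-index sum = 218 mod 256 = 218 → 3b da.
Recomputed tag = 3bda; claimed = 3bda → match.

valid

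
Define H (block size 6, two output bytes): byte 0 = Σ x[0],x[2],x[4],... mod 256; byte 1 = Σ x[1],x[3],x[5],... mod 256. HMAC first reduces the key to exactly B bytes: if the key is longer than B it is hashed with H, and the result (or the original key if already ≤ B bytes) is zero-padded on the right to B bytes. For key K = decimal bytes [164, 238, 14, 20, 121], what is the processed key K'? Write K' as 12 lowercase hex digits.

Key decimal bytes [164, 238, 14, 20, 121] = a4 ee 0e 14 79 is 5 bytes ≤ B = 6; zero-pad to 6 bytes: K' = a4 ee 0e 14 79 00.

a4ee0e147900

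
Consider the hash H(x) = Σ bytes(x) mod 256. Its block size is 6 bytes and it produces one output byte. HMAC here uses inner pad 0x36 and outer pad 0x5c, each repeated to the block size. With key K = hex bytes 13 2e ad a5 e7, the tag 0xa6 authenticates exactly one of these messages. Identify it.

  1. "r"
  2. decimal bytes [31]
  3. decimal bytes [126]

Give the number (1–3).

Key hex bytes 13 2e ad a5 e7 is 5 bytes ≤ B = 6; zero-pad to 6 bytes: K' = 13 2e ad a5 e7 00.
K' ⊕ ipad = 25 18 9b 93 d1 36; K' ⊕ opad = 4f 72 f1 f9 bb 5c.
m1: inner = H(25 18 9b 93 d1 36 72) = e4; tag = H(4f 72 f1 f9 bb 5c e4) = a6 ← matches
m2: inner = H(25 18 9b 93 d1 36 1f) = 91; tag = H(4f 72 f1 f9 bb 5c 91) = 53
m3: inner = H(25 18 9b 93 d1 36 7e) = f0; tag = H(4f 72 f1 f9 bb 5c f0) = b2

1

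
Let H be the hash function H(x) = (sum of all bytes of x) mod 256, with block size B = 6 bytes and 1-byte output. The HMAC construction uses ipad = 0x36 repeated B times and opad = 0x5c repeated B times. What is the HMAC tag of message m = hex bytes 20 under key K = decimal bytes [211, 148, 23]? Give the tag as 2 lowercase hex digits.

Key decimal bytes [211, 148, 23] = d3 94 17 is 3 bytes ≤ B = 6; zero-pad to 6 bytes: K' = d3 94 17 00 00 00.
K' ⊕ ipad = e5 a2 21 36 36 36.  K' ⊕ opad = 8f c8 4b 5c 5c 5c.
Inner input = (K'⊕ipad) ∥ m = e5 a2 21 36 36 36 ∥ 20.
Inner hash: sum = 229+162+33+54+54+54+32 = 618; mod 256 = 106 → 6a.
Outer input = (K'⊕opad) ∥ inner = 8f c8 4b 5c 5c 5c ∥ 6a.
Outer hash (tag): sum = 143+200+75+92+92+92+106 = 800; mod 256 = 32 → 20.

20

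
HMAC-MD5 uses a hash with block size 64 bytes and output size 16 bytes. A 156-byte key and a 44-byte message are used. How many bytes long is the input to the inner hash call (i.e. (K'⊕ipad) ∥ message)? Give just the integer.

Key is 156 > 64 bytes, so it is hashed to 16 bytes then zero-padded to 64: |K'| = 64.
Inner input = (K'⊕ipad) ∥ m → 64 + 44 = 108 bytes.

108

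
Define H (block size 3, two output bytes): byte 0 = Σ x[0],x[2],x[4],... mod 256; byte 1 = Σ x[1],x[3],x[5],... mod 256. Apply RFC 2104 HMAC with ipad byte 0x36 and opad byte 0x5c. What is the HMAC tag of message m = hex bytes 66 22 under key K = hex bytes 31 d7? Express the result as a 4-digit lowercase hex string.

Key hex bytes 31 d7 is 2 bytes ≤ B = 3; zero-pad to 3 bytes: K' = 31 d7 00.
K' ⊕ ipad = 07 e1 36.  K' ⊕ opad = 6d 8b 5c.
Inner input = (K'⊕ipad) ∥ m = 07 e1 36 ∥ 66 22.
Inner hash: even-index sum = 95 mod 256 = 95; odd-index sum = 327 mod 256 = 71 → 5f 47.
Outer input = (K'⊕opad) ∥ inner = 6d 8b 5c ∥ 5f 47.
Outer hash (tag): even-index sum = 272 mod 256 = 16; odd-index sum = 234 mod 256 = 234 → 10 ea.

10ea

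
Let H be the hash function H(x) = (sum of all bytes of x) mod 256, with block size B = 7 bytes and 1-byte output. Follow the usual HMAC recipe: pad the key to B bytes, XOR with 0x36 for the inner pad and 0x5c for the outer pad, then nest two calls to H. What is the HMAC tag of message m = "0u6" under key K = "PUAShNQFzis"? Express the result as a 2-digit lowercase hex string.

Key "PUAShNQFzis" = 50 55 41 53 68 4e 51 46 7a 69 73 is 11 bytes > B = 7, so hash it first: H(key) = dc, then zero-pad to 7 bytes: K' = dc 00 00 00 00 00 00.
K' ⊕ ipad = ea 36 36 36 36 36 36.  K' ⊕ opad = 80 5c 5c 5c 5c 5c 5c.
Inner input = (K'⊕ipad) ∥ m = ea 36 36 36 36 36 36 ∥ 30 75 36.
Inner hash: sum = 234+54+54+54+54+54+54+48+117+54 = 777; mod 256 = 9 → 09.
Outer input = (K'⊕opad) ∥ inner = 80 5c 5c 5c 5c 5c 5c ∥ 09.
Outer hash (tag): sum = 128+92+92+92+92+92+92+9 = 689; mod 256 = 177 → b1.

b1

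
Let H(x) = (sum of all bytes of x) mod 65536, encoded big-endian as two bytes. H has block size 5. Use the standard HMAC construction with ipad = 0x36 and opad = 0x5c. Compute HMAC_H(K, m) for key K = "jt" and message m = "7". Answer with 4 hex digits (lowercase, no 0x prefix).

Key "jt" = 6a 74 is 2 bytes ≤ B = 5; zero-pad to 5 bytes: K' = 6a 74 00 00 00.
K' ⊕ ipad = 5c 42 36 36 36.  K' ⊕ opad = 36 28 5c 5c 5c.
Inner input = (K'⊕ipad) ∥ m = 5c 42 36 36 36 ∥ 37.
Inner hash: sum = 92+66+54+54+54+55 = 375 → 01 77.
Outer input = (K'⊕opad) ∥ inner = 36 28 5c 5c 5c ∥ 01 77.
Outer hash (tag): sum = 54+40+92+92+92+1+119 = 490 → 01 ea.

01ea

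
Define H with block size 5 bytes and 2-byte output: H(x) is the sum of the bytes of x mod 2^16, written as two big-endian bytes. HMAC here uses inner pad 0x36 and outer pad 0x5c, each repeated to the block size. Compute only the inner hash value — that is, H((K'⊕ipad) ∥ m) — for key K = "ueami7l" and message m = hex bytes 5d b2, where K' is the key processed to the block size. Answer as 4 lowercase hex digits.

0267

Key "ueami7l" = 75 65 61 6d 69 37 6c is 7 bytes > B = 5, so hash it first: H(key) = 02 b4, then zero-pad to 5 bytes: K' = 02 b4 00 00 00.
K' ⊕ ipad = 34 82 36 36 36.
Inner input = 34 82 36 36 36 ∥ 5d b2.
Inner hash: sum = 52+130+54+54+54+93+178 = 615 → 02 67.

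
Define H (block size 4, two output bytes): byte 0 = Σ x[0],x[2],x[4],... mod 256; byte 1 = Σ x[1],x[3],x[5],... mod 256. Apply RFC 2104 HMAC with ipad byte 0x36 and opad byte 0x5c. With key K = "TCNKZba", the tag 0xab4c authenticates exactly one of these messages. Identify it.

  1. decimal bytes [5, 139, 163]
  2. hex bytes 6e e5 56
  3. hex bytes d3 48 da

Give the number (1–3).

Key "TCNKZba" = 54 43 4e 4b 5a 62 61 is 7 bytes > B = 4, so hash it first: H(key) = 5d f0, then zero-pad to 4 bytes: K' = 5d f0 00 00.
K' ⊕ ipad = 6b c6 36 36; K' ⊕ opad = 01 ac 5c 5c.
m1: inner = H(6b c6 36 36 05 8b a3) = 49 87; tag = H(01 ac 5c 5c 49 87) = a68f
m2: inner = H(6b c6 36 36 6e e5 56) = 65 e1; tag = H(01 ac 5c 5c 65 e1) = c2e9
m3: inner = H(6b c6 36 36 d3 48 da) = 4e 44; tag = H(01 ac 5c 5c 4e 44) = ab4c ← matches

3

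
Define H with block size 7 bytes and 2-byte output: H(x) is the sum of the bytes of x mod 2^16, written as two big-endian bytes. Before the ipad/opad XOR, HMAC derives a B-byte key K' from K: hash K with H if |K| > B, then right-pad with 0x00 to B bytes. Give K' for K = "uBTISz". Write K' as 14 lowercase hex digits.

Key "uBTISz" = 75 42 54 49 53 7a is 6 bytes ≤ B = 7; zero-pad to 7 bytes: K' = 75 42 54 49 53 7a 00.

75425449537a00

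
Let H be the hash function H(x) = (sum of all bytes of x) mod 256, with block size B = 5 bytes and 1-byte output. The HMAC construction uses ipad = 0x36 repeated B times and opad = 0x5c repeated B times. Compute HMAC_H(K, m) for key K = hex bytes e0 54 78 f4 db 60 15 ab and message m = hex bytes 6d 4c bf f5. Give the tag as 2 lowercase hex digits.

29

Key hex bytes e0 54 78 f4 db 60 15 ab is 8 bytes > B = 5, so hash it first: H(key) = 9b, then zero-pad to 5 bytes: K' = 9b 00 00 00 00.
K' ⊕ ipad = ad 36 36 36 36.  K' ⊕ opad = c7 5c 5c 5c 5c.
Inner input = (K'⊕ipad) ∥ m = ad 36 36 36 36 ∥ 6d 4c bf f5.
Inner hash: sum = 173+54+54+54+54+109+76+191+245 = 1010; mod 256 = 242 → f2.
Outer input = (K'⊕opad) ∥ inner = c7 5c 5c 5c 5c ∥ f2.
Outer hash (tag): sum = 199+92+92+92+92+242 = 809; mod 256 = 41 → 29.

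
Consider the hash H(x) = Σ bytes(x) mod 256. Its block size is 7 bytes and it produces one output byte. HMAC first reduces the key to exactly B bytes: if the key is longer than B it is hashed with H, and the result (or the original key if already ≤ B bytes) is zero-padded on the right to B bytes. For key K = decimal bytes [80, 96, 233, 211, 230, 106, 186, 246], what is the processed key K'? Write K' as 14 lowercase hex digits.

6c000000000000

|K| = 8 > B = 7, so first hash the key.
H(K): sum = 80+96+233+211+230+106+186+246 = 1388; mod 256 = 108 → 6c.
Zero-pad H(K) = 6c to 7 bytes: K' = 6c 00 00 00 00 00 00.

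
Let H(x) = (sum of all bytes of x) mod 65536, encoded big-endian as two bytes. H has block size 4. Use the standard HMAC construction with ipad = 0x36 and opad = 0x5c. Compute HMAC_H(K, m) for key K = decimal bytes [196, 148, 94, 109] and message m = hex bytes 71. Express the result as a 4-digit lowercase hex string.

Key decimal bytes [196, 148, 94, 109] = c4 94 5e 6d is exactly B = 4 bytes: K' = c4 94 5e 6d.
K' ⊕ ipad = f2 a2 68 5b.  K' ⊕ opad = 98 c8 02 31.
Inner input = (K'⊕ipad) ∥ m = f2 a2 68 5b ∥ 71.
Inner hash: sum = 242+162+104+91+113 = 712 → 02 c8.
Outer input = (K'⊕opad) ∥ inner = 98 c8 02 31 ∥ 02 c8.
Outer hash (tag): sum = 152+200+2+49+2+200 = 605 → 02 5d.

025d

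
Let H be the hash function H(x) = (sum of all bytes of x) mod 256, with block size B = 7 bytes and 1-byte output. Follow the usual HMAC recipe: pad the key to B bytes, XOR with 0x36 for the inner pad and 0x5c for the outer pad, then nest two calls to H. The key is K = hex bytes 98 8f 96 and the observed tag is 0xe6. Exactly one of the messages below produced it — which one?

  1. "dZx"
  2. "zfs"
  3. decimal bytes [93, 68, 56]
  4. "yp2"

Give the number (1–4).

1

Key hex bytes 98 8f 96 is 3 bytes ≤ B = 7; zero-pad to 7 bytes: K' = 98 8f 96 00 00 00 00.
K' ⊕ ipad = ae b9 a0 36 36 36 36; K' ⊕ opad = c4 d3 ca 5c 5c 5c 5c.
m1: inner = H(ae b9 a0 36 36 36 36 64 5a 78) = 15; tag = H(c4 d3 ca 5c 5c 5c 5c 15) = e6 ← matches
m2: inner = H(ae b9 a0 36 36 36 36 7a 66 73) = 32; tag = H(c4 d3 ca 5c 5c 5c 5c 32) = 03
m3: inner = H(ae b9 a0 36 36 36 36 5d 44 38) = b8; tag = H(c4 d3 ca 5c 5c 5c 5c b8) = 89
m4: inner = H(ae b9 a0 36 36 36 36 79 70 32) = fa; tag = H(c4 d3 ca 5c 5c 5c 5c fa) = cb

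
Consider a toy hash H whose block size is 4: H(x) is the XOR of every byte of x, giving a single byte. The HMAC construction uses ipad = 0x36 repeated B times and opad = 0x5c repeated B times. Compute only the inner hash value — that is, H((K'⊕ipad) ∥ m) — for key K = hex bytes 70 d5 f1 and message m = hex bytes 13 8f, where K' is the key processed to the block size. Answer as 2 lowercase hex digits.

c8

Key hex bytes 70 d5 f1 is 3 bytes ≤ B = 4; zero-pad to 4 bytes: K' = 70 d5 f1 00.
K' ⊕ ipad = 46 e3 c7 36.
Inner input = 46 e3 c7 36 ∥ 13 8f.
Inner hash: XOR 46⊕e3⊕c7⊕36⊕13⊕8f = c8.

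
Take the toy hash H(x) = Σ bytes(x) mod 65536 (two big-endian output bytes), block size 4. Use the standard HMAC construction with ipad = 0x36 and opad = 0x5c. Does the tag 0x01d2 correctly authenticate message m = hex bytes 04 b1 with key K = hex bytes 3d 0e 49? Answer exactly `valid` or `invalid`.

Key hex bytes 3d 0e 49 is 3 bytes ≤ B = 4; zero-pad to 4 bytes: K' = 3d 0e 49 00.
K' ⊕ ipad = 0b 38 7f 36; K' ⊕ opad = 61 52 15 5c.
Inner hash: sum = 11+56+127+54+4+177 = 429 → 01 ad.
Outer hash (recomputed tag): sum = 97+82+21+92+1+173 = 466 → 01 d2.
Recomputed tag = 01d2; claimed = 01d2 → match.

valid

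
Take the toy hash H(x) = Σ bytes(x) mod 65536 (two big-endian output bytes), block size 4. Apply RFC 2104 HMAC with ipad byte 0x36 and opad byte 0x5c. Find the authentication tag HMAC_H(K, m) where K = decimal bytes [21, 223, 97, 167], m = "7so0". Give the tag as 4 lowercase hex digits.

0244

Key decimal bytes [21, 223, 97, 167] = 15 df 61 a7 is exactly B = 4 bytes: K' = 15 df 61 a7.
K' ⊕ ipad = 23 e9 57 91.  K' ⊕ opad = 49 83 3d fb.
Inner input = (K'⊕ipad) ∥ m = 23 e9 57 91 ∥ 37 73 6f 30.
Inner hash: sum = 35+233+87+145+55+115+111+48 = 829 → 03 3d.
Outer input = (K'⊕opad) ∥ inner = 49 83 3d fb ∥ 03 3d.
Outer hash (tag): sum = 73+131+61+251+3+61 = 580 → 02 44.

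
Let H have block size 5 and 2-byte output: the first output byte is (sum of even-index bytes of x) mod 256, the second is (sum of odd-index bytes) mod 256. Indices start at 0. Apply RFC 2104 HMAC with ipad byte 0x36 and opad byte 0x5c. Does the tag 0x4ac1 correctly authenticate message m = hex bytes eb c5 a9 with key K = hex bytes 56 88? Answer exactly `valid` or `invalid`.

valid

Key hex bytes 56 88 is 2 bytes ≤ B = 5; zero-pad to 5 bytes: K' = 56 88 00 00 00.
K' ⊕ ipad = 60 be 36 36 36; K' ⊕ opad = 0a d4 5c 5c 5c.
Inner hash: even-index sum = 401 mod 256 = 145; odd-index sum = 648 mod 256 = 136 → 91 88.
Outer hash (recomputed tag): even-index sum = 330 mod 256 = 74; odd-index sum = 449 mod 256 = 193 → 4a c1.
Recomputed tag = 4ac1; claimed = 4ac1 → match.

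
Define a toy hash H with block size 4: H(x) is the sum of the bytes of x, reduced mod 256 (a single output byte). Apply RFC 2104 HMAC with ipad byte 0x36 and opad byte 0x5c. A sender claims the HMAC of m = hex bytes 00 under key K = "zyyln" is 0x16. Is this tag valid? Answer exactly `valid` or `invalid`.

invalid

Key "zyyln" = 7a 79 79 6c 6e is 5 bytes > B = 4, so hash it first: H(key) = 46, then zero-pad to 4 bytes: K' = 46 00 00 00.
K' ⊕ ipad = 70 36 36 36; K' ⊕ opad = 1a 5c 5c 5c.
Inner hash: sum = 112+54+54+54+0 = 274; mod 256 = 18 → 12.
Outer hash (recomputed tag): sum = 26+92+92+92+18 = 320; mod 256 = 64 → 40.
Recomputed tag = 40; claimed = 16 → mismatch.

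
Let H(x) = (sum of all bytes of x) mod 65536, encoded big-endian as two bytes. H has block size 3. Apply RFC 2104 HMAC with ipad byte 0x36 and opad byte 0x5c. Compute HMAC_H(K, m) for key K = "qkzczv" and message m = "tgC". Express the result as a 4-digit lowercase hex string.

01d8

Key "qkzczv" = 71 6b 7a 63 7a 76 is 6 bytes > B = 3, so hash it first: H(key) = 02 a9, then zero-pad to 3 bytes: K' = 02 a9 00.
K' ⊕ ipad = 34 9f 36.  K' ⊕ opad = 5e f5 5c.
Inner input = (K'⊕ipad) ∥ m = 34 9f 36 ∥ 74 67 43.
Inner hash: sum = 52+159+54+116+103+67 = 551 → 02 27.
Outer input = (K'⊕opad) ∥ inner = 5e f5 5c ∥ 02 27.
Outer hash (tag): sum = 94+245+92+2+39 = 472 → 01 d8.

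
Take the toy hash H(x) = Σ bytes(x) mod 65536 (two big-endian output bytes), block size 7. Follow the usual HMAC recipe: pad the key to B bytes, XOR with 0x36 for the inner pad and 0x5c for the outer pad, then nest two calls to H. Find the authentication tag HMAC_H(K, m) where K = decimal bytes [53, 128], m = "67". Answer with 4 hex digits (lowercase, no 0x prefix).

Key decimal bytes [53, 128] = 35 80 is 2 bytes ≤ B = 7; zero-pad to 7 bytes: K' = 35 80 00 00 00 00 00.
K' ⊕ ipad = 03 b6 36 36 36 36 36.  K' ⊕ opad = 69 dc 5c 5c 5c 5c 5c.
Inner input = (K'⊕ipad) ∥ m = 03 b6 36 36 36 36 36 ∥ 36 37.
Inner hash: sum = 3+182+54+54+54+54+54+54+55 = 564 → 02 34.
Outer input = (K'⊕opad) ∥ inner = 69 dc 5c 5c 5c 5c 5c ∥ 02 34.
Outer hash (tag): sum = 105+220+92+92+92+92+92+2+52 = 839 → 03 47.

0347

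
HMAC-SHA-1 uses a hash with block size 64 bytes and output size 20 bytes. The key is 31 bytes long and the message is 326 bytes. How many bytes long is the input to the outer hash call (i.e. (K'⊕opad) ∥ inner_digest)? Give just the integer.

Key is 31 ≤ 64 bytes, zero-padded: |K'| = 64.
Outer input = (K'⊕opad) ∥ H(inner) → 64 + 20 = 84 bytes.

84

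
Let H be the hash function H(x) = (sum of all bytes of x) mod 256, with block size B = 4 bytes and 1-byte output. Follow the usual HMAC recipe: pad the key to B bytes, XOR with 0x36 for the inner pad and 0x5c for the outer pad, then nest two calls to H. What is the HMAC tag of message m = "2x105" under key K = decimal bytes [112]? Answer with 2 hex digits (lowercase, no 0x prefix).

Key decimal bytes [112] = 70 is 1 byte ≤ B = 4; zero-pad to 4 bytes: K' = 70 00 00 00.
K' ⊕ ipad = 46 36 36 36.  K' ⊕ opad = 2c 5c 5c 5c.
Inner input = (K'⊕ipad) ∥ m = 46 36 36 36 ∥ 32 78 31 30 35.
Inner hash: sum = 70+54+54+54+50+120+49+48+53 = 552; mod 256 = 40 → 28.
Outer input = (K'⊕opad) ∥ inner = 2c 5c 5c 5c ∥ 28.
Outer hash (tag): sum = 44+92+92+92+40 = 360; mod 256 = 104 → 68.

68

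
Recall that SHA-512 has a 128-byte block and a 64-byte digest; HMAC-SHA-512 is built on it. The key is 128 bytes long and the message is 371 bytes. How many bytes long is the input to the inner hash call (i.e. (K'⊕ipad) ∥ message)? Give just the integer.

499

Key is 128 ≤ 128 bytes, zero-padded: |K'| = 128.
Inner input = (K'⊕ipad) ∥ m → 128 + 371 = 499 bytes.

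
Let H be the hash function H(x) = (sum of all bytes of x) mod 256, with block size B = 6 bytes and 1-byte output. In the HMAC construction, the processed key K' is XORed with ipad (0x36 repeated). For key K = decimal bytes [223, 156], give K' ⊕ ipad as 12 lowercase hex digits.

Key decimal bytes [223, 156] = df 9c is 2 bytes ≤ B = 6; zero-pad to 6 bytes: K' = df 9c 00 00 00 00.
XOR each byte with 0x36: df⊕36=e9, 9c⊕36=aa, 00⊕36=36, 00⊕36=36, 00⊕36=36, 00⊕36=36.

e9aa36363636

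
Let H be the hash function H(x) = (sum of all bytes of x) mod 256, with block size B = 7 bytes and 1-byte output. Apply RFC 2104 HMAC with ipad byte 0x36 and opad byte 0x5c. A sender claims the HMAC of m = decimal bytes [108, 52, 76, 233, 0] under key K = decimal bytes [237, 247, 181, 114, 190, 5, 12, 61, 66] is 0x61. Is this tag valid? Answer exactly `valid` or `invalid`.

invalid

Key decimal bytes [237, 247, 181, 114, 190, 5, 12, 61, 66] = ed f7 b5 72 be 05 0c 3d 42 is 9 bytes > B = 7, so hash it first: H(key) = 59, then zero-pad to 7 bytes: K' = 59 00 00 00 00 00 00.
K' ⊕ ipad = 6f 36 36 36 36 36 36; K' ⊕ opad = 05 5c 5c 5c 5c 5c 5c.
Inner hash: sum = 111+54+54+54+54+54+54+108+52+76+233+0 = 904; mod 256 = 136 → 88.
Outer hash (recomputed tag): sum = 5+92+92+92+92+92+92+136 = 693; mod 256 = 181 → b5.
Recomputed tag = b5; claimed = 61 → mismatch.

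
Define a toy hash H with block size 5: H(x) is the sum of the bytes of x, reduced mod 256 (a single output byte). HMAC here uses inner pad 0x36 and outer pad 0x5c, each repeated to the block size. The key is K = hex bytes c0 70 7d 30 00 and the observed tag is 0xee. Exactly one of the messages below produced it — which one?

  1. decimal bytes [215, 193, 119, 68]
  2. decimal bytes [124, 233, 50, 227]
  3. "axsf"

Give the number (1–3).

Key hex bytes c0 70 7d 30 00 is exactly B = 5 bytes: K' = c0 70 7d 30 00.
K' ⊕ ipad = f6 46 4b 06 36; K' ⊕ opad = 9c 2c 21 6c 5c.
m1: inner = H(f6 46 4b 06 36 d7 c1 77 44) = 16; tag = H(9c 2c 21 6c 5c 16) = c7
m2: inner = H(f6 46 4b 06 36 7c e9 32 e3) = 3d; tag = H(9c 2c 21 6c 5c 3d) = ee ← matches
m3: inner = H(f6 46 4b 06 36 61 78 73 66) = 75; tag = H(9c 2c 21 6c 5c 75) = 26

2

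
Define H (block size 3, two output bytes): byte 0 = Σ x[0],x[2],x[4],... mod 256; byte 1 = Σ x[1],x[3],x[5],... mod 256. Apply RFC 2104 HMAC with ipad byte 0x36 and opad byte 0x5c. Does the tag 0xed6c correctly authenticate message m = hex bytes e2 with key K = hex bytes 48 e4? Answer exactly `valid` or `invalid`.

Key hex bytes 48 e4 is 2 bytes ≤ B = 3; zero-pad to 3 bytes: K' = 48 e4 00.
K' ⊕ ipad = 7e d2 36; K' ⊕ opad = 14 b8 5c.
Inner hash: even-index sum = 180 mod 256 = 180; odd-index sum = 436 mod 256 = 180 → b4 b4.
Outer hash (recomputed tag): even-index sum = 292 mod 256 = 36; odd-index sum = 364 mod 256 = 108 → 24 6c.
Recomputed tag = 246c; claimed = ed6c → mismatch.

invalid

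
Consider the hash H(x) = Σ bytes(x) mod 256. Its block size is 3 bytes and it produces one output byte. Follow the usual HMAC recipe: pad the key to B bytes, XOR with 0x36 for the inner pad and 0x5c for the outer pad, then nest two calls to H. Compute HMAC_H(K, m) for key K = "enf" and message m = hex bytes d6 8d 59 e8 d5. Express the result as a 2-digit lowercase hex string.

19

Key "enf" = 65 6e 66 is exactly B = 3 bytes: K' = 65 6e 66.
K' ⊕ ipad = 53 58 50.  K' ⊕ opad = 39 32 3a.
Inner input = (K'⊕ipad) ∥ m = 53 58 50 ∥ d6 8d 59 e8 d5.
Inner hash: sum = 83+88+80+214+141+89+232+213 = 1140; mod 256 = 116 → 74.
Outer input = (K'⊕opad) ∥ inner = 39 32 3a ∥ 74.
Outer hash (tag): sum = 57+50+58+116 = 281; mod 256 = 25 → 19.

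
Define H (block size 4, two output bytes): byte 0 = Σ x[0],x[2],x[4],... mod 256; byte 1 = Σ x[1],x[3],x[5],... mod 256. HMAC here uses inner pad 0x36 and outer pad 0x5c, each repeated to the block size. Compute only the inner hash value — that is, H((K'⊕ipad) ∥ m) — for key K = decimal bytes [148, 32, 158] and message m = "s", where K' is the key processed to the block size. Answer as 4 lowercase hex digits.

bd4c

Key decimal bytes [148, 32, 158] = 94 20 9e is 3 bytes ≤ B = 4; zero-pad to 4 bytes: K' = 94 20 9e 00.
K' ⊕ ipad = a2 16 a8 36.
Inner input = a2 16 a8 36 ∥ 73.
Inner hash: even-index sum = 445 mod 256 = 189; odd-index sum = 76 mod 256 = 76 → bd 4c.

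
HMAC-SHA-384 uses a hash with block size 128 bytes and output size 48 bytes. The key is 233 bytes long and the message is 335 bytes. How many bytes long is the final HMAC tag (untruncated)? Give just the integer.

48

The tag is one SHA-384 digest: 48 bytes.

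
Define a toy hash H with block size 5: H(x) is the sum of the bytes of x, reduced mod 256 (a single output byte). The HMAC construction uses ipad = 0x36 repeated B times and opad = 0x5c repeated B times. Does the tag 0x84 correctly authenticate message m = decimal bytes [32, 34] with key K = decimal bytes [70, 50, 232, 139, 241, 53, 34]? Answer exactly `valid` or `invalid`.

invalid

Key decimal bytes [70, 50, 232, 139, 241, 53, 34] = 46 32 e8 8b f1 35 22 is 7 bytes > B = 5, so hash it first: H(key) = 33, then zero-pad to 5 bytes: K' = 33 00 00 00 00.
K' ⊕ ipad = 05 36 36 36 36; K' ⊕ opad = 6f 5c 5c 5c 5c.
Inner hash: sum = 5+54+54+54+54+32+34 = 287; mod 256 = 31 → 1f.
Outer hash (recomputed tag): sum = 111+92+92+92+92+31 = 510; mod 256 = 254 → fe.
Recomputed tag = fe; claimed = 84 → mismatch.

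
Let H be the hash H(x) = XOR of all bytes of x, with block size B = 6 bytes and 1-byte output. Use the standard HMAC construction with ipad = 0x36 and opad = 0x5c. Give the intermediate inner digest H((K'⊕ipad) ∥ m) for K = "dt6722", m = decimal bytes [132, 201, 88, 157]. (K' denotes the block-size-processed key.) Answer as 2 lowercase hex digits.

Key "dt6722" = 64 74 36 37 32 32 is exactly B = 6 bytes: K' = 64 74 36 37 32 32.
K' ⊕ ipad = 52 42 00 01 04 04.
Inner input = 52 42 00 01 04 04 ∥ 84 c9 58 9d.
Inner hash: XOR 52⊕42⊕00⊕01⊕04⊕04⊕84⊕c9⊕58⊕9d = 99.

99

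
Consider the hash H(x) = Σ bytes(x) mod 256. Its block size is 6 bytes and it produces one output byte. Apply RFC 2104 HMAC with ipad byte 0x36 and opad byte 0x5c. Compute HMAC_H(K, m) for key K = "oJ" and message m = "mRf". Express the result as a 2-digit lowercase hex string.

Key "oJ" = 6f 4a is 2 bytes ≤ B = 6; zero-pad to 6 bytes: K' = 6f 4a 00 00 00 00.
K' ⊕ ipad = 59 7c 36 36 36 36.  K' ⊕ opad = 33 16 5c 5c 5c 5c.
Inner input = (K'⊕ipad) ∥ m = 59 7c 36 36 36 36 ∥ 6d 52 66.
Inner hash: sum = 89+124+54+54+54+54+109+82+102 = 722; mod 256 = 210 → d2.
Outer input = (K'⊕opad) ∥ inner = 33 16 5c 5c 5c 5c ∥ d2.
Outer hash (tag): sum = 51+22+92+92+92+92+210 = 651; mod 256 = 139 → 8b.

8b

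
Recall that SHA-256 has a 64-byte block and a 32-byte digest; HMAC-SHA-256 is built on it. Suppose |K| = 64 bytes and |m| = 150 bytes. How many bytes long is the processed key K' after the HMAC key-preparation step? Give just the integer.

Key is 64 ≤ 64 bytes, zero-padded: |K'| = 64.

64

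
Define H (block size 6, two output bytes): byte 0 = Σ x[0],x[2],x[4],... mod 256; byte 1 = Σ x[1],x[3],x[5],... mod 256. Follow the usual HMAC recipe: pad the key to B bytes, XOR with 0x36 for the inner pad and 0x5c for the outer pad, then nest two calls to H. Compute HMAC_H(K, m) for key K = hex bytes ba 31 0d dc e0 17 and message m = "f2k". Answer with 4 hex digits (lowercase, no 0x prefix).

Key hex bytes ba 31 0d dc e0 17 is exactly B = 6 bytes: K' = ba 31 0d dc e0 17.
K' ⊕ ipad = 8c 07 3b ea d6 21.  K' ⊕ opad = e6 6d 51 80 bc 4b.
Inner input = (K'⊕ipad) ∥ m = 8c 07 3b ea d6 21 ∥ 66 32 6b.
Inner hash: even-index sum = 622 mod 256 = 110; odd-index sum = 324 mod 256 = 68 → 6e 44.
Outer input = (K'⊕opad) ∥ inner = e6 6d 51 80 bc 4b ∥ 6e 44.
Outer hash (tag): even-index sum = 609 mod 256 = 97; odd-index sum = 380 mod 256 = 124 → 61 7c.

617c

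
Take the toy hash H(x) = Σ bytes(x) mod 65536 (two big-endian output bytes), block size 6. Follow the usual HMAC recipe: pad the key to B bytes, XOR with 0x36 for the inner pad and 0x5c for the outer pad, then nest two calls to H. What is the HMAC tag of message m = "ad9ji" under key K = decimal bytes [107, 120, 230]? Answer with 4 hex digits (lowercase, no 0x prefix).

Key decimal bytes [107, 120, 230] = 6b 78 e6 is 3 bytes ≤ B = 6; zero-pad to 6 bytes: K' = 6b 78 e6 00 00 00.
K' ⊕ ipad = 5d 4e d0 36 36 36.  K' ⊕ opad = 37 24 ba 5c 5c 5c.
Inner input = (K'⊕ipad) ∥ m = 5d 4e d0 36 36 36 ∥ 61 64 39 6a 69.
Inner hash: sum = 93+78+208+54+54+54+97+100+57+106+105 = 1006 → 03 ee.
Outer input = (K'⊕opad) ∥ inner = 37 24 ba 5c 5c 5c ∥ 03 ee.
Outer hash (tag): sum = 55+36+186+92+92+92+3+238 = 794 → 03 1a.

031a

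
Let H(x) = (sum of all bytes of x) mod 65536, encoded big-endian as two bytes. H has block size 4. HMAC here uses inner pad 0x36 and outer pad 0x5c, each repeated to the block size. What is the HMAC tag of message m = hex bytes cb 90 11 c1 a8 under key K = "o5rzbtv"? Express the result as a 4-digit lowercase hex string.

01f9

Key "o5rzbtv" = 6f 35 72 7a 62 74 76 is 7 bytes > B = 4, so hash it first: H(key) = 02 dc, then zero-pad to 4 bytes: K' = 02 dc 00 00.
K' ⊕ ipad = 34 ea 36 36.  K' ⊕ opad = 5e 80 5c 5c.
Inner input = (K'⊕ipad) ∥ m = 34 ea 36 36 ∥ cb 90 11 c1 a8.
Inner hash: sum = 52+234+54+54+203+144+17+193+168 = 1119 → 04 5f.
Outer input = (K'⊕opad) ∥ inner = 5e 80 5c 5c ∥ 04 5f.
Outer hash (tag): sum = 94+128+92+92+4+95 = 505 → 01 f9.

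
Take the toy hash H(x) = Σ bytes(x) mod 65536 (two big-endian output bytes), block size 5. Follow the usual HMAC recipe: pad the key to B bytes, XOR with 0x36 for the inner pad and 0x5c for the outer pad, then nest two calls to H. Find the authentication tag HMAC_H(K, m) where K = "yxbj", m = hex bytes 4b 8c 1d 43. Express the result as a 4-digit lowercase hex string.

01d5

Key "yxbj" = 79 78 62 6a is 4 bytes ≤ B = 5; zero-pad to 5 bytes: K' = 79 78 62 6a 00.
K' ⊕ ipad = 4f 4e 54 5c 36.  K' ⊕ opad = 25 24 3e 36 5c.
Inner input = (K'⊕ipad) ∥ m = 4f 4e 54 5c 36 ∥ 4b 8c 1d 43.
Inner hash: sum = 79+78+84+92+54+75+140+29+67 = 698 → 02 ba.
Outer input = (K'⊕opad) ∥ inner = 25 24 3e 36 5c ∥ 02 ba.
Outer hash (tag): sum = 37+36+62+54+92+2+186 = 469 → 01 d5.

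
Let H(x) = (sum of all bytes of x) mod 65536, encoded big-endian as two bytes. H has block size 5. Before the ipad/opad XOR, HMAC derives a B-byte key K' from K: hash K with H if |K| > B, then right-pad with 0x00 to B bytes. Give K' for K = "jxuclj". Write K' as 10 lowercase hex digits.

0290000000

|K| = 6 > B = 5, so first hash the key.
H(K): sum = 106+120+117+99+108+106 = 656 → 02 90.
Zero-pad H(K) = 02 90 to 5 bytes: K' = 02 90 00 00 00.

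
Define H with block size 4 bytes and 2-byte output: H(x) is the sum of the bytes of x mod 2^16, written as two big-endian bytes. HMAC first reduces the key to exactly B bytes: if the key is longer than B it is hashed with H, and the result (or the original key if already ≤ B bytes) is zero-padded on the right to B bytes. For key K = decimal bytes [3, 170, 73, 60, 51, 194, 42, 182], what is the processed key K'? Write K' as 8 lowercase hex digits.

03070000

|K| = 8 > B = 4, so first hash the key.
H(K): sum = 3+170+73+60+51+194+42+182 = 775 → 03 07.
Zero-pad H(K) = 03 07 to 4 bytes: K' = 03 07 00 00.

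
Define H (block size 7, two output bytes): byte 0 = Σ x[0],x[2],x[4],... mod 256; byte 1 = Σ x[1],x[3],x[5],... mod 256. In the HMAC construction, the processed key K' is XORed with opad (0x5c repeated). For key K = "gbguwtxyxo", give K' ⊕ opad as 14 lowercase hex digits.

696f5c5c5c5c5c

Key "gbguwtxyxo" = 67 62 67 75 77 74 78 79 78 6f is 10 bytes > B = 7, so hash it first: H(key) = 35 33, then zero-pad to 7 bytes: K' = 35 33 00 00 00 00 00.
XOR each byte with 0x5c: 35⊕5c=69, 33⊕5c=6f, 00⊕5c=5c, 00⊕5c=5c, 00⊕5c=5c, 00⊕5c=5c, 00⊕5c=5c.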